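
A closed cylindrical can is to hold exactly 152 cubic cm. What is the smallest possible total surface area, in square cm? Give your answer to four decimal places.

157.6680

With radius r and height h, πr²h = 152 so h = 152/(πr²), and S(r) = 2πr² + 2πrh = 2πr² + 2·152/r.
S'(r) = 4πr − 2·152/r² = 0 ⇒ r³ = 152/(2π), so r ≈ 2.8922 and h = 2r ≈ 5.7843.
S''(r) = 4π + 4·152/r³ > 0, so this is the minimum; S ≈ 157.6680.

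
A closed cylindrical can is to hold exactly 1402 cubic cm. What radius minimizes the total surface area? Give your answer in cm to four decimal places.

6.0654

With radius r and height h, πr²h = 1402 so h = 1402/(πr²), and S(r) = 2πr² + 2πrh = 2πr² + 2·1402/r.
S'(r) = 4πr − 2·1402/r² = 0 ⇒ r³ = 1402/(2π), so r ≈ 6.0654 and h = 2r ≈ 12.1307.
S''(r) = 4π + 4·1402/r³ > 0, so this is the minimum; S ≈ 693.4469.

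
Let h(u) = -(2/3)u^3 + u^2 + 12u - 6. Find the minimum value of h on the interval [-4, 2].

-62/3

h'(u) = -2u^2 + 2u + 12, whose only zero in [-4, 2] is u = -2.
Compare values at every candidate in [-4, 2]: h(-4) = 14/3,  h(-2) = -62/3,  h(2) = 50/3.
The minimum over the interval is -62/3, attained at u = -2.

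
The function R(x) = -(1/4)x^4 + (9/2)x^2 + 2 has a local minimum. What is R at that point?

R'(x) = -x^3 + 9x = 0 at x = -3, 0, 3.
R''(x) = -3x^2 + 9. R''(-3) = -18 < 0 ⇒ local maximum; R''(0) = 9 > 0 ⇒ local minimum; R''(3) = -18 < 0 ⇒ local maximum.
The local minimum is R(0) = 2.

2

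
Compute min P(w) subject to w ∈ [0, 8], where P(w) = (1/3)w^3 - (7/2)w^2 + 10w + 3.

The derivative is w^2 - 7w + 10, which vanishes at w = 2 and w = 5.
Compare values at every candidate in [0, 8]: P(0) = 3, P(2) = 35/3, P(5) = 43/6, P(8) = 89/3.
Hence the absolute minimum is 3 at w = 0.

3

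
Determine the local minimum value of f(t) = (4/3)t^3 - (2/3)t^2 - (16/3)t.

f'(t) = 4t^2 - (4/3)t - 16/3. Setting f'(t) = 0 gives t ∈ {-1, 4/3}.
Since f''(t) = 8t - 4/3, we get f''(-1) = -28/3 < 0 ⇒ local maximum; f''(4/3) = 28/3 > 0 ⇒ local minimum.
So the local minimum value is f(4/3) = -416/81.

-416/81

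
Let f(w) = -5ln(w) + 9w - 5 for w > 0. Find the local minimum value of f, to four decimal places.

2.9389

f'(w) = -5/w + 9 = 0 gives w = 5/9.
f''(w) = 5/w², which is positive for w > 0, so this is a local minimum.
f(5/9) = -5·ln(5/9) + 5 - 5 ≈ 2.9389.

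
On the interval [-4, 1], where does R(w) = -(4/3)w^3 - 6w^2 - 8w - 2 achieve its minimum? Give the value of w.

R'(w) = -4w^2 - 12w - 8, which vanishes at w = -2 and w = -1.
Compare values at every candidate in [-4, 1]: R(-4) = 58/3,  R(-2) = 2/3,  R(-1) = 4/3,  R(1) = -52/3.
The minimum over the interval is -52/3, attained at w = 1.

1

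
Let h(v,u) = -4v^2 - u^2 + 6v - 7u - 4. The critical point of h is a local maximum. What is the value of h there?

∂h/∂v = -8v + 6 = 0 and ∂h/∂u = -2u - 7 = 0, so (v, u) = (3/4, -7/2).
The Hessian has h_{vv} = -8, h_{uu} = -2, h_{vu} = 0, giving D = 16 > 0 with h_{vv} < 0, so the point is a local maximum.
h(3/4, -7/2) = 21/2.

21/2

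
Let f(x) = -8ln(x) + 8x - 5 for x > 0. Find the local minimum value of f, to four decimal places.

f'(x) = -8/x + 8 = 0 gives x = 1.
f''(x) = 8/x², which is positive for x > 0, so this is a local minimum.
f(1) = -8·ln(1) + 8 - 5 ≈ 3.0000.

3.0000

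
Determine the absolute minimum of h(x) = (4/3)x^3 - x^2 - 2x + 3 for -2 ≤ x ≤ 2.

h'(x) = 4x^2 - 2x - 2, which vanishes at x = -1/2 and x = 1.
Evaluating at the critical points and endpoints: h(-2) = -23/3; h(-1/2) = 43/12; h(1) = 4/3; h(2) = 17/3.
So the minimum is h(-2) = -23/3.

-23/3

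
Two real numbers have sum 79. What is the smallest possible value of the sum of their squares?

With a + b = 79, a^2 + b^2 = a^2 + (79 − a)^2.
The derivative 2a − 2(79 − a) = 4a − 158 vanishes at a = 79/2; second derivative 4 > 0, a minimum.
The minimum is 2·(79/2)^2 = 6241/2.

6241/2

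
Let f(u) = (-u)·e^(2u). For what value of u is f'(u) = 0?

-1/2

f'(u) = (-1)·e^(2u) + (-u)·2·e^(2u) = (-2u - 1)·e^(2u). Since e^(2u) > 0, the only critical point is u = -1/2.
f''(-1/2) has the same sign as -2 < 0, so this is a local maximum.
f(-1/2) = (1/2)·e^(-1) ≈ 0.1839.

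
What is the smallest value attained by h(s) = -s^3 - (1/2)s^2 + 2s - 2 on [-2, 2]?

Differentiating, h'(s) = -3s^2 - s + 2; which vanishes at s = -1 and s = 2/3.
Candidates: h(-2) = 0,  h(-1) = -7/2,  h(2/3) = -32/27,  h(2) = -8.
Hence the absolute minimum is -8 at s = 2.

-8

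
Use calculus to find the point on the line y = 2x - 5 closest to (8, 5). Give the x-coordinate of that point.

Minimize D(x)^2 = (x - 8)^2 + (2x - 10)^2.
d/dx[D^2] = 2(x - 8) + 2·2·(2x - 10) = 0 ⇒ x = 28/5.
Then y = 31/5 and the distance is √(36/5) ≈ 2.6833.

28/5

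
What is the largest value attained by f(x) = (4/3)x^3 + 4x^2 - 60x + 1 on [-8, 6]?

Differentiating, f'(x) = 4x^2 + 8x - 60; which vanishes at x = -5 and x = 3.
Candidates: f(-8) = 163/3, f(-5) = 703/3, f(3) = -107, f(6) = 73.
The maximum over the interval is 703/3, attained at x = -5.

703/3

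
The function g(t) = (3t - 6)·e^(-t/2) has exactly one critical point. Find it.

g'(t) = 3·e^(-t/2) + (3t - 6)·(-1/2)·e^(-t/2) = (-(3/2)t + 6)·e^(-t/2). Since e^(-t/2) > 0, the only critical point is t = 4.
g''(4) has the same sign as -3/2 < 0, so this is a local maximum.
g(4) = (6)·e^(-2) ≈ 0.8120.

4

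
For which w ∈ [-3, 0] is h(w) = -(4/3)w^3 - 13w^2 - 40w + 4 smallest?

0

h'(w) = -4w^2 - 26w - 40, whose only zero in [-3, 0] is w = -5/2.
Compare values at every candidate in [-3, 0]: h(-3) = 43,  h(-5/2) = 523/12,  h(0) = 4.
Hence the absolute minimum is 4 at w = 0.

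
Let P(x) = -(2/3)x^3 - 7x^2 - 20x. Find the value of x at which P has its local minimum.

Critical points: P'(x) = -2x^2 - 14x - 20 vanishes at x = -5, -2.
Second-derivative test with P''(x) = -4x - 14: P''(-5) = 6 > 0 ⇒ local minimum; P''(-2) = -6 < 0 ⇒ local maximum.
Thus P has its local minimum at x = -5, with value 25/3.

-5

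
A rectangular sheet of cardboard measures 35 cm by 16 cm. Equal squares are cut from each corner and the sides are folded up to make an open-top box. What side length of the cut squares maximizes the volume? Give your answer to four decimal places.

With cut size x, the volume is V(x) = x(35 − 2x)(16 − 2x) for 0 < x < 8.
V'(x) = 12x^2 − 204x + 560. Setting V'(x) = 0 gives x ≈ 3.4420 (the root in (0, 8)).
V''(x) = 24x − 204 is negative there, so this is the maximum; V ≈ 882.2034.

3.4420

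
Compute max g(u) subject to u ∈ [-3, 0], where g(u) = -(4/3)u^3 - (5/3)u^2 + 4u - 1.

The derivative is -4u^2 - (10/3)u + 4, whose only zero in [-3, 0] is u = -3/2.
Evaluating at the critical points and endpoints: g(-3) = 8, g(-3/2) = -25/4, g(0) = -1.
Hence the absolute maximum is 8 at u = -3.

8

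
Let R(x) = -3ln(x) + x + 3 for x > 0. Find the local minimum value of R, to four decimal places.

R'(x) = -3/x + 1 = 0 gives x = 3.
R''(x) = 3/x², which is positive for x > 0, so this is a local minimum.
R(3) = -3·ln(3) + 3 + 3 ≈ 2.7042.

2.7042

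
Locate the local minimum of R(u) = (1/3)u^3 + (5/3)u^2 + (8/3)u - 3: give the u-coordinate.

-4/3

R'(u) = u^2 + (10/3)u + 8/3 = 0 at u = -2, -4/3.
Second-derivative test with R''(u) = 2u + 10/3: R''(-2) = -2/3 < 0 ⇒ local maximum; R''(-4/3) = 2/3 > 0 ⇒ local minimum.
The local minimum is R(-4/3) = -355/81.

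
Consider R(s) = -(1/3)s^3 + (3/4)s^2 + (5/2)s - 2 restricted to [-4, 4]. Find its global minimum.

-41/12

Differentiating, R'(s) = -s^2 + (3/2)s + 5/2; which vanishes at s = -1 and s = 5/2.
Evaluating at the critical points and endpoints: R(-4) = 64/3; R(-1) = -41/12; R(5/2) = 179/48; R(4) = -4/3.
So the minimum is R(-1) = -41/12.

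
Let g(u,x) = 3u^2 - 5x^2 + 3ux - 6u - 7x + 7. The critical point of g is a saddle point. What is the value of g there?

∂g/∂u = 6u + 3x - 6 = 0 and ∂g/∂x = 3u - 10x - 7 = 0, so (u, x) = (27/23, -8/23).
The Hessian has g_{uu} = 6, g_{xx} = -10, g_{ux} = 3, giving D = -69 < 0, so the point is a saddle point.
g(27/23, -8/23) = 108/23.

108/23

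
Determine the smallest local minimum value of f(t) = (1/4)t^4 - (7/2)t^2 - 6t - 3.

-129/4

f'(t) = t^3 - 7t - 6. Setting f'(t) = 0 gives t ∈ {-2, -1, 3}.
Second-derivative test with f''(t) = 3t^2 - 7: f''(-2) = 5 > 0 ⇒ local minimum; f''(-1) = -4 < 0 ⇒ local maximum; f''(3) = 20 > 0 ⇒ local minimum.
Thus f has its smallest local minimum at t = 3, with value -129/4.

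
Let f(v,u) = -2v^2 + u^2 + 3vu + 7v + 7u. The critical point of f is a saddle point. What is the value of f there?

-196/17

∂f/∂v = -4v + 3u + 7 = 0 and ∂f/∂u = 3v + 2u + 7 = 0, so (v, u) = (-7/17, -49/17).
The Hessian has f_{vv} = -4, f_{uu} = 2, f_{vu} = 3, giving D = -17 < 0, so the point is a saddle point.
f(-7/17, -49/17) = -196/17.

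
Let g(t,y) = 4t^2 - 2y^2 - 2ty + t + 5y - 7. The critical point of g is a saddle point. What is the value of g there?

∂g/∂t = 8t - 2y + 1 = 0 and ∂g/∂y = -2t - 4y + 5 = 0, so (t, y) = (1/6, 7/6).
The Hessian has g_{tt} = 8, g_{yy} = -4, g_{ty} = -2, giving D = -36 < 0, so the point is a saddle point.
g(1/6, 7/6) = -4.

-4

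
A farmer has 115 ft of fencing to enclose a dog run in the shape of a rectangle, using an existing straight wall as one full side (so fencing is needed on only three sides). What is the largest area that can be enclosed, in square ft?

Let the sides perpendicular to the wall have length x and the parallel side y, so 2x + y = 115 and the area is A = xy = x(115 − 2x).
A'(x) = 115 − 4x = 0 gives x = 115/4, and A''(x) = −4 < 0 confirms a maximum.
Then y = 115 − 2·115/4 = 115/2 and A = 13225/8.

13225/8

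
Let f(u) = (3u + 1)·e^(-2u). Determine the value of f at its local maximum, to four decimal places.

1.0748

Differentiating with the product rule gives f'(u) = (-6u + 1)·e^(-2u). Since e^(-2u) > 0, the only critical point is u = 1/6.
f''(1/6) has the same sign as -6 < 0, so this is a local maximum.
f(1/6) = (3/2)·e^(-1/3) ≈ 1.0748.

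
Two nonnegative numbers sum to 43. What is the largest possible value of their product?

1849/4

With x + y = 43, the product is P(x) = x(43 − x).
P'(x) = 43 − 2x = 0 gives x = 43/2; P'' = −2 < 0, so this is the maximum.
P = 43/2·43/2 = 1849/4.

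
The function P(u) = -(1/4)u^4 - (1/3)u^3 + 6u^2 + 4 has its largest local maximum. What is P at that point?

172/3

Critical points: P'(u) = -u^3 - u^2 + 12u vanishes at u = -4, 0, 3.
Since P''(u) = -3u^2 - 2u + 12, we get P''(-4) = -28 < 0 ⇒ local maximum; P''(0) = 12 > 0 ⇒ local minimum; P''(3) = -21 < 0 ⇒ local maximum.
So the largest local maximum value is P(-4) = 172/3.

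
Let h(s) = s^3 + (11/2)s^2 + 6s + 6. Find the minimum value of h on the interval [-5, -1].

-23/2

Differentiating, h'(s) = 3s^2 + 11s + 6; whose only zero in [-5, -1] is s = -3.
Candidates: h(-5) = -23/2,  h(-3) = 21/2,  h(-1) = 9/2.
So the minimum is h(-5) = -23/2.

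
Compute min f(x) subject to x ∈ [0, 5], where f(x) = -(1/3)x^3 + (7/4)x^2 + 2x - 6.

-6

The derivative is -x^2 + (7/2)x + 2, whose only zero in [0, 5] is x = 4.
Candidates: f(0) = -6, f(4) = 26/3, f(5) = 73/12.
The minimum over the interval is -6, attained at x = 0.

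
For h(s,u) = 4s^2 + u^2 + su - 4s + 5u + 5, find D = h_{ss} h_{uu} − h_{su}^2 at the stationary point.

∂h/∂s = 8s + u - 4 = 0 and ∂h/∂u = s + 2u + 5 = 0, so (s, u) = (13/15, -44/15).
The Hessian has h_{ss} = 8, h_{uu} = 2, h_{su} = 1, giving D = 15 > 0 with h_{ss} > 0, so the point is a local minimum.
D = (8)·(2) − (1)^2 = 15.

15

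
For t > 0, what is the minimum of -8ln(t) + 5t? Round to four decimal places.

4.2400

g'(t) = -8/t + 5 = 0 gives t = 8/5.
g''(t) = 8/t², which is positive for t > 0, so this is a local minimum.
g(8/5) = -8·ln(8/5) + 8 ≈ 4.2400.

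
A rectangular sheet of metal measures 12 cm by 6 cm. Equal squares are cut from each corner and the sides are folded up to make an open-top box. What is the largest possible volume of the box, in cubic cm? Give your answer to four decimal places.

41.5692

With cut size x, the volume is V(x) = x(12 − 2x)(6 − 2x) for 0 < x < 3.
V'(x) = 12x^2 − 72x + 72. Setting V'(x) = 0 gives x ≈ 1.2679 (the root in (0, 3)).
V''(x) = 24x − 72 is negative there, so this is the maximum; V ≈ 41.5692.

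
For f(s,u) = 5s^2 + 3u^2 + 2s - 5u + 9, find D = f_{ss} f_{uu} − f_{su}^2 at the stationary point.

∂f/∂s = 10s + 2 = 0 and ∂f/∂u = 6u - 5 = 0, so (s, u) = (-1/5, 5/6).
The Hessian has f_{ss} = 10, f_{uu} = 6, f_{su} = 0, giving D = 60 > 0 with f_{ss} > 0, so the point is a local minimum.
D = (10)·(6) − (0)^2 = 60.

60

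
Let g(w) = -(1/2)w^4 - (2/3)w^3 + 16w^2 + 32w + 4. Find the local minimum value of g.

-71/6

Critical points: g'(w) = -2w^3 - 2w^2 + 32w + 32 vanishes at w = -4, -1, 4.
Since g''(w) = -6w^2 - 4w + 32, we get g''(-4) = -48 < 0 ⇒ local maximum; g''(-1) = 30 > 0 ⇒ local minimum; g''(4) = -80 < 0 ⇒ local maximum.
The local minimum is g(-1) = -71/6.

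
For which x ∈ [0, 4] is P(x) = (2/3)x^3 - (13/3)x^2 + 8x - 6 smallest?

The derivative is 2x^2 - (26/3)x + 8, which vanishes at x = 4/3 and x = 3.
Candidates: P(0) = -6,  P(4/3) = -118/81,  P(3) = -3,  P(4) = -2/3.
The minimum over the interval is -6, attained at x = 0.

0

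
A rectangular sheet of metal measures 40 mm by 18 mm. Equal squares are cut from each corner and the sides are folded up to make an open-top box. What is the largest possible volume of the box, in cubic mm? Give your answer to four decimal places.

With cut size x, the volume is V(x) = x(40 − 2x)(18 − 2x) for 0 < x < 9.
V'(x) = 12x^2 − 232x + 720. Setting V'(x) = 0 gives x ≈ 3.8835 (the root in (0, 9)).
V''(x) = 24x − 232 is negative there, so this is the maximum; V ≈ 1280.9348.

1280.9348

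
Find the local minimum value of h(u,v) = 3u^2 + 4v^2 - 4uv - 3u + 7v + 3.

∂h/∂u = 6u - 4v - 3 = 0 and ∂h/∂v = -4u + 8v + 7 = 0, so (u, v) = (-1/8, -15/16).
The Hessian has h_{uu} = 6, h_{vv} = 8, h_{uv} = -4, giving D = 32 > 0 with h_{uu} > 0, so the point is a local minimum.
h(-1/8, -15/16) = -3/32.

-3/32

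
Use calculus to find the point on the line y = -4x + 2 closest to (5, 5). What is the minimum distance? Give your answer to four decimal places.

Minimize D(x)^2 = (x - 5)^2 + (-4x - 3)^2.
d/dx[D^2] = 2(x - 5) + 2·(-4)·(-4x - 3) = 0 ⇒ x = -7/17.
Then y = 62/17 and the distance is √(529/17) ≈ 5.5783.

5.5783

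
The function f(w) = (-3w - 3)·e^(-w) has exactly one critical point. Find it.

By the product rule, f'(w) = (3w)·e^(-w). Since e^(-w) > 0, the only critical point is w = 0.
f''(0) has the same sign as 3 > 0, so this is a local minimum.
f(0) = (-3)·e^(0) ≈ -3.0000.

0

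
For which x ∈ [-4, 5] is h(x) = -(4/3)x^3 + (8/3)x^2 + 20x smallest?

-5/3

The derivative is -4x^2 + (16/3)x + 20, which vanishes at x = -5/3 and x = 3.
Candidates: h(-4) = 48; h(-5/3) = -1600/81; h(3) = 48; h(5) = 0.
So the minimum is h(-5/3) = -1600/81.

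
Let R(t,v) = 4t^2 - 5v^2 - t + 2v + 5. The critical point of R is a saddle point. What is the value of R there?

∂R/∂t = 8t - 1 = 0 and ∂R/∂v = -10v + 2 = 0, so (t, v) = (1/8, 1/5).
The Hessian has R_{tt} = 8, R_{vv} = -10, R_{tv} = 0, giving D = -80 < 0, so the point is a saddle point.
R(1/8, 1/5) = 411/80.

411/80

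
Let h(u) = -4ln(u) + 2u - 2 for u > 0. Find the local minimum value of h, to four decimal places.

h'(u) = -4/u + 2 = 0 gives u = 2.
h''(u) = 4/u², which is positive for u > 0, so this is a local minimum.
h(2) = -4·ln(2) + 4 - 2 ≈ -0.7726.

-0.7726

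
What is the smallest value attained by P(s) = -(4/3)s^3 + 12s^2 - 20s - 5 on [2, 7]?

P'(s) = -4s^2 + 24s - 20, whose only zero in [2, 7] is s = 5.
Candidates: P(2) = -23/3,  P(5) = 85/3,  P(7) = -43/3.
So the minimum is P(7) = -43/3.

-43/3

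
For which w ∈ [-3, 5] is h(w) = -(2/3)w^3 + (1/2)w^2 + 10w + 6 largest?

5/2

h'(w) = -2w^2 + w + 10, which vanishes at w = -2 and w = 5/2.
Candidates: h(-3) = -3/2, h(-2) = -20/3, h(5/2) = 569/24, h(5) = -89/6.
Hence the absolute maximum is 569/24 at w = 5/2.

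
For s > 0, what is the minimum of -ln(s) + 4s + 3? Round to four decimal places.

5.3863

h'(s) = -1/s + 4 = 0 gives s = 1/4.
h''(s) = 1/s², which is positive for s > 0, so this is a local minimum.
h(1/4) = -1·ln(1/4) + 1 + 3 ≈ 5.3863.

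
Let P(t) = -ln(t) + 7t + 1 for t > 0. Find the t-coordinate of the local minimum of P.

P'(t) = -1/t + 7 = 0 gives t = 1/7.
P''(t) = 1/t², which is positive for t > 0, so this is a local minimum.
P(1/7) = -1·ln(1/7) + 1 + 1 ≈ 3.9459.

1/7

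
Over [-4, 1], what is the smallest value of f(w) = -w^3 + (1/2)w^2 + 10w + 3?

Differentiating, f'(w) = -3w^2 + w + 10; whose only zero in [-4, 1] is w = -5/3.
Candidates: f(-4) = 35,  f(-5/3) = -413/54,  f(1) = 25/2.
So the minimum is f(-5/3) = -413/54.

-413/54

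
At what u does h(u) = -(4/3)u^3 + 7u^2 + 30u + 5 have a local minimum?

-3/2

h'(u) = -4u^2 + 14u + 30. Setting h'(u) = 0 gives u ∈ {-3/2, 5}.
Second-derivative test with h''(u) = -8u + 14: h''(-3/2) = 26 > 0 ⇒ local minimum; h''(5) = -26 < 0 ⇒ local maximum.
The local minimum is h(-3/2) = -79/4.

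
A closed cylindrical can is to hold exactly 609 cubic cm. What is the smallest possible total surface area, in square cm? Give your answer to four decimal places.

397.7340

With radius r and height h, πr²h = 609 so h = 609/(πr²), and S(r) = 2πr² + 2πrh = 2πr² + 2·609/r.
S'(r) = 4πr − 2·609/r² = 0 ⇒ r³ = 609/(2π), so r ≈ 4.5935 and h = 2r ≈ 9.1870.
S''(r) = 4π + 4·609/r³ > 0, so this is the minimum; S ≈ 397.7340.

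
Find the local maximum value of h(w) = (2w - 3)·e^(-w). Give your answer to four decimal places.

Differentiating with the product rule gives h'(w) = (-2w + 5)·e^(-w). Since e^(-w) > 0, the only critical point is w = 5/2.
h''(5/2) has the same sign as -2 < 0, so this is a local maximum.
h(5/2) = (2)·e^(-5/2) ≈ 0.1642.

0.1642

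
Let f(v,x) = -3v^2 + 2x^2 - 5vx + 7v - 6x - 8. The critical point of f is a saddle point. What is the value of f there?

∂f/∂v = -6v - 5x + 7 = 0 and ∂f/∂x = -5v + 4x - 6 = 0, so (v, x) = (-2/49, 71/49).
The Hessian has f_{vv} = -6, f_{xx} = 4, f_{vx} = -5, giving D = -49 < 0, so the point is a saddle point.
f(-2/49, 71/49) = -612/49.

-612/49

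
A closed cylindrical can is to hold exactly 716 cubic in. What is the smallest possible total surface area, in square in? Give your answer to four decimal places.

With radius r and height h, πr²h = 716 so h = 716/(πr²), and S(r) = 2πr² + 2πrh = 2πr² + 2·716/r.
S'(r) = 4πr − 2·716/r² = 0 ⇒ r³ = 716/(2π), so r ≈ 4.8482 and h = 2r ≈ 9.6963.
S''(r) = 4π + 4·716/r³ > 0, so this is the minimum; S ≈ 443.0539.

443.0539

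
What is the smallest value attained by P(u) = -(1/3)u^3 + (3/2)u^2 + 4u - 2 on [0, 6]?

P'(u) = -u^2 + 3u + 4, whose only zero in [0, 6] is u = 4.
Evaluating at the critical points and endpoints: P(0) = -2; P(4) = 50/3; P(6) = 4.
Hence the absolute minimum is -2 at u = 0.

-2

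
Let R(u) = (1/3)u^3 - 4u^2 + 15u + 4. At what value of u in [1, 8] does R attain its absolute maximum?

8

The derivative is u^2 - 8u + 15, which vanishes at u = 3 and u = 5.
Evaluating at the critical points and endpoints: R(1) = 46/3, R(3) = 22, R(5) = 62/3, R(8) = 116/3.
Hence the absolute maximum is 116/3 at u = 8.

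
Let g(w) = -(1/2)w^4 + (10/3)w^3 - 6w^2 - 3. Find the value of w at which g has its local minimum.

2

g'(w) = -2w^3 + 10w^2 - 12w = 0 at w = 0, 2, 3.
g''(w) = -6w^2 + 20w - 12. g''(0) = -12 < 0 ⇒ local maximum; g''(2) = 4 > 0 ⇒ local minimum; g''(3) = -6 < 0 ⇒ local maximum.
The local minimum is g(2) = -25/3.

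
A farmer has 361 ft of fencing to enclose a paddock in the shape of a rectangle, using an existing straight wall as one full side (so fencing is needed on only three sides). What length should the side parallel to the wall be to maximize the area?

361/2

Let the sides perpendicular to the wall have length x and the parallel side y, so 2x + y = 361 and the area is A = xy = x(361 − 2x).
A'(x) = 361 − 4x = 0 gives x = 361/4, and A''(x) = −4 < 0 confirms a maximum.
Then y = 361 − 2·361/4 = 361/2 and A = 130321/8.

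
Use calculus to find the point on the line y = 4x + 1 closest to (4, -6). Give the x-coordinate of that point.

-24/17

Minimize D(x)^2 = (x - 4)^2 + (4x + 7)^2.
d/dx[D^2] = 2(x - 4) + 2·4·(4x + 7) = 0 ⇒ x = -24/17.
Then y = -79/17 and the distance is √(529/17) ≈ 5.5783.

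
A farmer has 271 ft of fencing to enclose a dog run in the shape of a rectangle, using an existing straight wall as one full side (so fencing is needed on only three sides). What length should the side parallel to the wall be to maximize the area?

271/2

Let the sides perpendicular to the wall have length x and the parallel side y, so 2x + y = 271 and the area is A = xy = x(271 − 2x).
A'(x) = 271 − 4x = 0 gives x = 271/4, and A''(x) = −4 < 0 confirms a maximum.
Then y = 271 − 2·271/4 = 271/2 and A = 73441/8.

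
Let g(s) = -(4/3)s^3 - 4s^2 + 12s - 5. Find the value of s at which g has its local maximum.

g'(s) = -4s^2 - 8s + 12. Setting g'(s) = 0 gives s ∈ {-3, 1}.
g''(s) = -8s - 8. g''(-3) = 16 > 0 ⇒ local minimum; g''(1) = -16 < 0 ⇒ local maximum.
The local maximum is g(1) = 5/3.

1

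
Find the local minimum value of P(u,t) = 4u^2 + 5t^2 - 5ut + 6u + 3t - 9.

-801/55

∂P/∂u = 8u - 5t + 6 = 0 and ∂P/∂t = -5u + 10t + 3 = 0, so (u, t) = (-15/11, -54/55).
The Hessian has P_{uu} = 8, P_{tt} = 10, P_{ut} = -5, giving D = 55 > 0 with P_{uu} > 0, so the point is a local minimum.
P(-15/11, -54/55) = -801/55.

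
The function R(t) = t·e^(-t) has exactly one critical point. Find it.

R'(t) = 1·e^(-t) + (t)·(-1)·e^(-t) = (-t + 1)·e^(-t). Since e^(-t) > 0, the only critical point is t = 1.
R''(1) has the same sign as -1 < 0, so this is a local maximum.
R(1) = (1)·e^(-1) ≈ 0.3679.

1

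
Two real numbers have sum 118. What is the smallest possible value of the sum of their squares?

With a + b = 118, a^2 + b^2 = a^2 + (118 − a)^2.
The derivative 2a − 2(118 − a) = 4a − 236 vanishes at a = 59; second derivative 4 > 0, a minimum.
The minimum is 2·(59)^2 = 6962.

6962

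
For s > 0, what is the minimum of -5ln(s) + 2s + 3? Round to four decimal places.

3.4185

P'(s) = -5/s + 2 = 0 gives s = 5/2.
P''(s) = 5/s², which is positive for s > 0, so this is a local minimum.
P(5/2) = -5·ln(5/2) + 5 + 3 ≈ 3.4185.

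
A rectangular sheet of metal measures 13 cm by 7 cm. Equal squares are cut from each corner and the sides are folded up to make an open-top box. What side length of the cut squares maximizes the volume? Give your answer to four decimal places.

With cut size x, the volume is V(x) = x(13 − 2x)(7 − 2x) for 0 < x < 3.5.
V'(x) = 12x^2 − 80x + 91. Setting V'(x) = 0 gives x ≈ 1.4551 (the root in (0, 3.5)).
V''(x) = 24x − 80 is negative there, so this is the maximum; V ≈ 60.0451.

1.4551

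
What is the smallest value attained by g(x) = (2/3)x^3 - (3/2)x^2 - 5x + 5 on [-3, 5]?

-23/2

Differentiating, g'(x) = 2x^2 - 3x - 5; which vanishes at x = -1 and x = 5/2.
Candidates: g(-3) = -23/2; g(-1) = 47/6; g(5/2) = -155/24; g(5) = 155/6.
So the minimum is g(-3) = -23/2.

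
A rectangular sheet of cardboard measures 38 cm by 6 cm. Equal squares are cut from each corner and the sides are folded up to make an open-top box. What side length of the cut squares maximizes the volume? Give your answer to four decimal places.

1.4361

With cut size x, the volume is V(x) = x(38 − 2x)(6 − 2x) for 0 < x < 3.
V'(x) = 12x^2 − 176x + 228. Setting V'(x) = 0 gives x ≈ 1.4361 (the root in (0, 3)).
V''(x) = 24x − 176 is negative there, so this is the maximum; V ≈ 157.7882.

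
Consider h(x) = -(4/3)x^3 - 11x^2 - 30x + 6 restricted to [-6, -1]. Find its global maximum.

The derivative is -4x^2 - 22x - 30, which vanishes at x = -3 and x = -5/2.
Candidates: h(-6) = 78; h(-3) = 33; h(-5/2) = 397/12; h(-1) = 79/3.
So the maximum is h(-6) = 78.

78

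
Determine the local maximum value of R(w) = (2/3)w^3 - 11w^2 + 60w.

Critical points: R'(w) = 2w^2 - 22w + 60 vanishes at w = 5, 6.
Second-derivative test with R''(w) = 4w - 22: R''(5) = -2 < 0 ⇒ local maximum; R''(6) = 2 > 0 ⇒ local minimum.
Thus R has its local maximum at w = 5, with value 325/3.

325/3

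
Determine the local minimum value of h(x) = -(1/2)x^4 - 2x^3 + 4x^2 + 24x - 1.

-25

Critical points: h'(x) = -2x^3 - 6x^2 + 8x + 24 vanishes at x = -3, -2, 2.
Since h''(x) = -6x^2 - 12x + 8, we get h''(-3) = -10 < 0 ⇒ local maximum; h''(-2) = 8 > 0 ⇒ local minimum; h''(2) = -40 < 0 ⇒ local maximum.
So the local minimum value is h(-2) = -25.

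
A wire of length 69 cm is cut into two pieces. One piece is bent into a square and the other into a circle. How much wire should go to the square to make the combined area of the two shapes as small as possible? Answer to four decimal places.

38.6468

Let x be the length used for the square. Square side x/4; circle radius (69−x)/(2π).
A(x) = (x/4)² + π·((69−x)/(2π))² = x²/16 + (69−x)²/(4π) for 0 ≤ x ≤ 69. A'(x) = x/8 − (69−x)/(2π) = 0 gives x = 4·69/(π+4) ≈ 38.6468.
A'' = 1/8 + 1/(2π) > 0, so this gives the minimum combined area; x ≈ 38.6468 cm to the square.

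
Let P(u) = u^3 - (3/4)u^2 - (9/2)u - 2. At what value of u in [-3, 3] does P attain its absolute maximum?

The derivative is 3u^2 - (3/2)u - 9/2, which vanishes at u = -1 and u = 3/2.
Evaluating at the critical points and endpoints: P(-3) = -89/4, P(-1) = 3/4, P(3/2) = -113/16, P(3) = 19/4.
Hence the absolute maximum is 19/4 at u = 3.

3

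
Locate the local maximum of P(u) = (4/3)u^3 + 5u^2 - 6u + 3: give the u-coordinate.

Critical points: P'(u) = 4u^2 + 10u - 6 vanishes at u = -3, 1/2.
Second-derivative test with P''(u) = 8u + 10: P''(-3) = -14 < 0 ⇒ local maximum; P''(1/2) = 14 > 0 ⇒ local minimum.
Thus P has its local maximum at u = -3, with value 30.

-3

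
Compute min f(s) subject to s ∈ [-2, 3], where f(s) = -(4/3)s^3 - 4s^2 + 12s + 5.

Differentiating, f'(s) = -4s^2 - 8s + 12; whose only zero in [-2, 3] is s = 1.
Candidates: f(-2) = -73/3, f(1) = 35/3, f(3) = -31.
So the minimum is f(3) = -31.

-31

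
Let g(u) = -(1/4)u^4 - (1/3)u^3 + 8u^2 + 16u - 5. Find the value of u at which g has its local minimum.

-1

g'(u) = -u^3 - u^2 + 16u + 16. Setting g'(u) = 0 gives u ∈ {-4, -1, 4}.
Since g''(u) = -3u^2 - 2u + 16, we get g''(-4) = -24 < 0 ⇒ local maximum; g''(-1) = 15 > 0 ⇒ local minimum; g''(4) = -40 < 0 ⇒ local maximum.
Thus g has its local minimum at u = -1, with value -155/12.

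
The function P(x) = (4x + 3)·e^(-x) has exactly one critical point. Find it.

P'(x) = 4·e^(-x) + (4x + 3)·(-1)·e^(-x) = (-4x + 1)·e^(-x). Since e^(-x) > 0, the only critical point is x = 1/4.
P''(1/4) has the same sign as -4 < 0, so this is a local maximum.
P(1/4) = (4)·e^(-1/4) ≈ 3.1152.

1/4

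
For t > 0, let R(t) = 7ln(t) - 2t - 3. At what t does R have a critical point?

7/2

R'(t) = 7/t − 2 = 0 gives t = 7/2.
R''(t) = -7/t², which is negative for t > 0, so this is a local maximum.
R(7/2) = 7·ln(7/2) - 7 - 3 ≈ -1.2307.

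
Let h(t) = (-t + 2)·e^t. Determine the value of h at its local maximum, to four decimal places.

2.7183

h'(t) = (-1)·e^t + (-t + 2)·1·e^t = (-t + 1)·e^t. Since e^t > 0, the only critical point is t = 1.
h''(1) has the same sign as -1 < 0, so this is a local maximum.
h(1) = (1)·e^(1) ≈ 2.7183.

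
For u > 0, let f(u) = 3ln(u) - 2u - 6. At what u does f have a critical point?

f'(u) = 3/u − 2 = 0 gives u = 3/2.
f''(u) = -3/u², which is negative for u > 0, so this is a local maximum.
f(3/2) = 3·ln(3/2) - 3 - 6 ≈ -7.7836.

3/2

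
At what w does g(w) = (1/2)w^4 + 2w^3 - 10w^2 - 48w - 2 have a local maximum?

-2

g'(w) = 2w^3 + 6w^2 - 20w - 48 = 0 at w = -4, -2, 3.
g''(w) = 6w^2 + 12w - 20. g''(-4) = 28 > 0 ⇒ local minimum; g''(-2) = -20 < 0 ⇒ local maximum; g''(3) = 70 > 0 ⇒ local minimum.
The local maximum is g(-2) = 46.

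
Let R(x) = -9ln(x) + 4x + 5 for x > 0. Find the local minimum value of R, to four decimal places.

6.7016

R'(x) = -9/x + 4 = 0 gives x = 9/4.
R''(x) = 9/x², which is positive for x > 0, so this is a local minimum.
R(9/4) = -9·ln(9/4) + 9 + 5 ≈ 6.7016.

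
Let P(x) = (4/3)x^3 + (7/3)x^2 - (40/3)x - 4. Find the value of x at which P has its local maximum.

-5/2

P'(x) = 4x^2 + (14/3)x - 40/3. Setting P'(x) = 0 gives x ∈ {-5/2, 4/3}.
Second-derivative test with P''(x) = 8x + 14/3: P''(-5/2) = -46/3 < 0 ⇒ local maximum; P''(4/3) = 46/3 > 0 ⇒ local minimum.
The local maximum is P(-5/2) = 277/12.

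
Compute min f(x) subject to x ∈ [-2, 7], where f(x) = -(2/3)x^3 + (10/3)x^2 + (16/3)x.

-28

f'(x) = -2x^2 + (20/3)x + 16/3, which vanishes at x = -2/3 and x = 4.
Compare values at every candidate in [-2, 7]: f(-2) = 8; f(-2/3) = -152/81; f(4) = 32; f(7) = -28.
The minimum over the interval is -28, attained at x = 7.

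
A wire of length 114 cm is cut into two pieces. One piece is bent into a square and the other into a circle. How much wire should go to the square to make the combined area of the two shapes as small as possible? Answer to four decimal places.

Let x be the length used for the square. Square side x/4; circle radius (114−x)/(2π).
A(x) = (x/4)² + π·((114−x)/(2π))² = x²/16 + (114−x)²/(4π) for 0 ≤ x ≤ 114. A'(x) = x/8 − (114−x)/(2π) = 0 gives x = 4·114/(π+4) ≈ 63.8513.
A'' = 1/8 + 1/(2π) > 0, so this gives the minimum combined area; x ≈ 63.8513 cm to the square.

63.8513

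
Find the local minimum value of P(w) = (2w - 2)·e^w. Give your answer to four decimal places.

Differentiating with the product rule gives P'(w) = (2w)·e^w. Since e^w > 0, the only critical point is w = 0.
P''(0) has the same sign as 2 > 0, so this is a local minimum.
P(0) = (-2)·e^(0) ≈ -2.0000.

-2.0000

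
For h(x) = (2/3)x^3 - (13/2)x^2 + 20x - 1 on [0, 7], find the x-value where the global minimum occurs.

0

Differentiating, h'(x) = 2x^2 - 13x + 20; which vanishes at x = 5/2 and x = 4.
Candidates: h(0) = -1,  h(5/2) = 451/24,  h(4) = 53/3,  h(7) = 295/6.
So the minimum is h(0) = -1.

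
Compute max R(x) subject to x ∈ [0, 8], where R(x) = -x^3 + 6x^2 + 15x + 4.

104

Differentiating, R'(x) = -3x^2 + 12x + 15; whose only zero in [0, 8] is x = 5.
Candidates: R(0) = 4; R(5) = 104; R(8) = -4.
The maximum over the interval is 104, attained at x = 5.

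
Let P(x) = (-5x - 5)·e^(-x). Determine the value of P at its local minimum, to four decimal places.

-5.0000

By the product rule, P'(x) = (5x)·e^(-x). Since e^(-x) > 0, the only critical point is x = 0.
P''(0) has the same sign as 5 > 0, so this is a local minimum.
P(0) = (-5)·e^(0) ≈ -5.0000.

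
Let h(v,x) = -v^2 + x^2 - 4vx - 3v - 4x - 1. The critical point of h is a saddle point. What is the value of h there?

21/20

∂h/∂v = -2v - 4x - 3 = 0 and ∂h/∂x = -4v + 2x - 4 = 0, so (v, x) = (-11/10, -1/5).
The Hessian has h_{vv} = -2, h_{xx} = 2, h_{vx} = -4, giving D = -20 < 0, so the point is a saddle point.
h(-11/10, -1/5) = 21/20.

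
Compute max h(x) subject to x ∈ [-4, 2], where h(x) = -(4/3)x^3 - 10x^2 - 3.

Differentiating, h'(x) = -4x^2 - 20x; whose only zero in [-4, 2] is x = 0.
Compare values at every candidate in [-4, 2]: h(-4) = -233/3,  h(0) = -3,  h(2) = -161/3.
So the maximum is h(0) = -3.

-3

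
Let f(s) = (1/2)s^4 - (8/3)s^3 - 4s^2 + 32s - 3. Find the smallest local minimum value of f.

Critical points: f'(s) = 2s^3 - 8s^2 - 8s + 32 vanishes at s = -2, 2, 4.
f''(s) = 6s^2 - 16s - 8. f''(-2) = 48 > 0 ⇒ local minimum; f''(2) = -16 < 0 ⇒ local maximum; f''(4) = 24 > 0 ⇒ local minimum.
Thus f has its smallest local minimum at s = -2, with value -161/3.

-161/3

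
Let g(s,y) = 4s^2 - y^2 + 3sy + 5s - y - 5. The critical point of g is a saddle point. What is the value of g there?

-131/25

∂g/∂s = 8s + 3y + 5 = 0 and ∂g/∂y = 3s - 2y - 1 = 0, so (s, y) = (-7/25, -23/25).
The Hessian has g_{ss} = 8, g_{yy} = -2, g_{sy} = 3, giving D = -25 < 0, so the point is a saddle point.
g(-7/25, -23/25) = -131/25.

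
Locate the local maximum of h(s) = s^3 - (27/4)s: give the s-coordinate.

h'(s) = 3s^2 - 27/4 = 0 at s = -3/2, 3/2.
Second-derivative test with h''(s) = 6s: h''(-3/2) = -9 < 0 ⇒ local maximum; h''(3/2) = 9 > 0 ⇒ local minimum.
The local maximum is h(-3/2) = 27/4.

-3/2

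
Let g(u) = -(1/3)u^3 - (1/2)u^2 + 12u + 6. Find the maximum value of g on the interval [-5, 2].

76/3

g'(u) = -u^2 - u + 12, whose only zero in [-5, 2] is u = -4.
Evaluating at the critical points and endpoints: g(-5) = -149/6; g(-4) = -86/3; g(2) = 76/3.
Hence the absolute maximum is 76/3 at u = 2.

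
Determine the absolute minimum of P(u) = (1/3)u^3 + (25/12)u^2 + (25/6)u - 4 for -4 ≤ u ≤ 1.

-26/3

P'(u) = u^2 + (25/6)u + 25/6, which vanishes at u = -5/2 and u = -5/3.
Evaluating at the critical points and endpoints: P(-4) = -26/3; P(-5/2) = -317/48; P(-5/3) = -2171/324; P(1) = 31/12.
So the minimum is P(-4) = -26/3.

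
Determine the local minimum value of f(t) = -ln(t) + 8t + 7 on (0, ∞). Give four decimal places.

f'(t) = -1/t + 8 = 0 gives t = 1/8.
f''(t) = 1/t², which is positive for t > 0, so this is a local minimum.
f(1/8) = -1·ln(1/8) + 1 + 7 ≈ 10.0794.

10.0794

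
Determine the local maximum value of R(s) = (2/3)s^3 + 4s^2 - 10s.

R'(s) = 2s^2 + 8s - 10 = 0 at s = -5, 1.
R''(s) = 4s + 8. R''(-5) = -12 < 0 ⇒ local maximum; R''(1) = 12 > 0 ⇒ local minimum.
The local maximum is R(-5) = 200/3.

200/3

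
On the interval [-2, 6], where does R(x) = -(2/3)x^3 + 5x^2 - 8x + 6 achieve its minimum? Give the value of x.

6

Differentiating, R'(x) = -2x^2 + 10x - 8; which vanishes at x = 1 and x = 4.
Evaluating at the critical points and endpoints: R(-2) = 142/3; R(1) = 7/3; R(4) = 34/3; R(6) = -6.
So the minimum is R(6) = -6.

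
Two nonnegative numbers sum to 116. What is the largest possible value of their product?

With x + y = 116, the product is P(x) = x(116 − x).
P'(x) = 116 − 2x = 0 gives x = 58; P'' = −2 < 0, so this is the maximum.
P = 58·58 = 3364.

3364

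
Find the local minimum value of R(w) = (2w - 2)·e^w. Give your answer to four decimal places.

R'(w) = 2·e^w + (2w - 2)·1·e^w = (2w)·e^w. Since e^w > 0, the only critical point is w = 0.
R''(0) has the same sign as 2 > 0, so this is a local minimum.
R(0) = (-2)·e^(0) ≈ -2.0000.

-2.0000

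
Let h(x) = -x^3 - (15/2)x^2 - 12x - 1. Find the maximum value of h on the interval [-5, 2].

9/2

The derivative is -3x^2 - 15x - 12, which vanishes at x = -4 and x = -1.
Candidates: h(-5) = -7/2; h(-4) = -9; h(-1) = 9/2; h(2) = -63.
The maximum over the interval is 9/2, attained at x = -1.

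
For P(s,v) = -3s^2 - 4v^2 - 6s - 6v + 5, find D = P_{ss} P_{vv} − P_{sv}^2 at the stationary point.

48

∂P/∂s = -6s - 6 = 0 and ∂P/∂v = -8v - 6 = 0, so (s, v) = (-1, -3/4).
The Hessian has P_{ss} = -6, P_{vv} = -8, P_{sv} = 0, giving D = 48 > 0 with P_{ss} < 0, so the point is a local maximum.
D = (-6)·(-8) − (0)^2 = 48.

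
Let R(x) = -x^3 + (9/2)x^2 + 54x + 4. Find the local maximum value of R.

R'(x) = -3x^2 + 9x + 54. Setting R'(x) = 0 gives x ∈ {-3, 6}.
Since R''(x) = -6x + 9, we get R''(-3) = 27 > 0 ⇒ local minimum; R''(6) = -27 < 0 ⇒ local maximum.
Thus R has its local maximum at x = 6, with value 274.

274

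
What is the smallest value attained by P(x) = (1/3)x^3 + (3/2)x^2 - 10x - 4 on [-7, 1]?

Differentiating, P'(x) = x^2 + 3x - 10; whose only zero in [-7, 1] is x = -5.
Evaluating at the critical points and endpoints: P(-7) = 151/6,  P(-5) = 251/6,  P(1) = -73/6.
The minimum over the interval is -73/6, attained at x = 1.

-73/6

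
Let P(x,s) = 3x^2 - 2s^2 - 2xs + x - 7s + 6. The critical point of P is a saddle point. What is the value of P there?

∂P/∂x = 6x - 2s + 1 = 0 and ∂P/∂s = -2x - 4s - 7 = 0, so (x, s) = (-9/14, -10/7).
The Hessian has P_{xx} = 6, P_{ss} = -4, P_{xs} = -2, giving D = -28 < 0, so the point is a saddle point.
P(-9/14, -10/7) = 299/28.

299/28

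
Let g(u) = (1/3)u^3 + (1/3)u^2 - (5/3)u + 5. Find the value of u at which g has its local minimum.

1

Critical points: g'(u) = u^2 + (2/3)u - 5/3 vanishes at u = -5/3, 1.
Second-derivative test with g''(u) = 2u + 2/3: g''(-5/3) = -8/3 < 0 ⇒ local maximum; g''(1) = 8/3 > 0 ⇒ local minimum.
So the local minimum value is g(1) = 4.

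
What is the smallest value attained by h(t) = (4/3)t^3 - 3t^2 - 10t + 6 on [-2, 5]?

-203/12

h'(t) = 4t^2 - 6t - 10, which vanishes at t = -1 and t = 5/2.
Candidates: h(-2) = 10/3,  h(-1) = 35/3,  h(5/2) = -203/12,  h(5) = 143/3.
So the minimum is h(5/2) = -203/12.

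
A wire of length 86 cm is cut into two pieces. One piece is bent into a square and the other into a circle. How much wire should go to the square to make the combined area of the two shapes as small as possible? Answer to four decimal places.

48.1685

Let x be the length used for the square. Square side x/4; circle radius (86−x)/(2π).
A(x) = (x/4)² + π·((86−x)/(2π))² = x²/16 + (86−x)²/(4π) for 0 ≤ x ≤ 86. A'(x) = x/8 − (86−x)/(2π) = 0 gives x = 4·86/(π+4) ≈ 48.1685.
A'' = 1/8 + 1/(2π) > 0, so this gives the minimum combined area; x ≈ 48.1685 cm to the square.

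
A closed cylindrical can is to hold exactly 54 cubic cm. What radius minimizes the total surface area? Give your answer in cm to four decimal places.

With radius r and height h, πr²h = 54 so h = 54/(πr²), and S(r) = 2πr² + 2πrh = 2πr² + 2·54/r.
S'(r) = 4πr − 2·54/r² = 0 ⇒ r³ = 54/(2π), so r ≈ 2.0484 and h = 2r ≈ 4.0967.
S''(r) = 4π + 4·54/r³ > 0, so this is the minimum; S ≈ 79.0880.

2.0484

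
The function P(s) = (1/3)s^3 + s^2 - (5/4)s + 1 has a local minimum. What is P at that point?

P'(s) = s^2 + 2s - 5/4 = 0 at s = -5/2, 1/2.
Since P''(s) = 2s + 2, we get P''(-5/2) = -3 < 0 ⇒ local maximum; P''(1/2) = 3 > 0 ⇒ local minimum.
Thus P has its local minimum at s = 1/2, with value 2/3.

2/3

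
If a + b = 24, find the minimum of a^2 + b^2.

With a + b = 24, a^2 + b^2 = a^2 + (24 − a)^2.
The derivative 2a − 2(24 − a) = 4a − 48 vanishes at a = 12; second derivative 4 > 0, a minimum.
The minimum is 2·(12)^2 = 288.

288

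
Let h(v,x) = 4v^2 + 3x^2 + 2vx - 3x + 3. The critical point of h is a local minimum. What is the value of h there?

24/11

∂h/∂v = 8v + 2x = 0 and ∂h/∂x = 2v + 6x - 3 = 0, so (v, x) = (-3/22, 6/11).
The Hessian has h_{vv} = 8, h_{xx} = 6, h_{vx} = 2, giving D = 44 > 0 with h_{vv} > 0, so the point is a local minimum.
h(-3/22, 6/11) = 24/11.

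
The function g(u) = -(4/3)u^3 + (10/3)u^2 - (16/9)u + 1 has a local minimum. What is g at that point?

59/81

g'(u) = -4u^2 + (20/3)u - 16/9. Setting g'(u) = 0 gives u ∈ {1/3, 4/3}.
Since g''(u) = -8u + 20/3, we get g''(1/3) = 4 > 0 ⇒ local minimum; g''(4/3) = -4 < 0 ⇒ local maximum.
Thus g has its local minimum at u = 1/3, with value 59/81.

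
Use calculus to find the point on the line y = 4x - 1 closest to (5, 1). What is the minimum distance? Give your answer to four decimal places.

Minimize D(x)^2 = (x - 5)^2 + (4x - 2)^2.
d/dx[D^2] = 2(x - 5) + 2·4·(4x - 2) = 0 ⇒ x = 13/17.
Then y = 35/17 and the distance is √(324/17) ≈ 4.3656.

4.3656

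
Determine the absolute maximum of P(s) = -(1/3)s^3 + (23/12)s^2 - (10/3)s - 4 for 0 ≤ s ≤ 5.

-4

P'(s) = -s^2 + (23/6)s - 10/3, which vanishes at s = 4/3 and s = 5/2.
Compare values at every candidate in [0, 5]: P(0) = -4,  P(4/3) = -472/81,  P(5/2) = -89/16,  P(5) = -173/12.
Hence the absolute maximum is -4 at s = 0.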